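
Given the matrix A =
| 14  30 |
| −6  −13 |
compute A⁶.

tr A = 1 and det A = −2, so the characteristic polynomial is λ² − (1)λ + (−2) with roots −1 and 2.
Eigenvectors give P = [[2, 5], [−1, −2]] with P⁻¹ = [[−2, −5], [1, 2]], and A = P·diag(−1, 2)·P⁻¹.
Then A⁶ = P·diag(1, 64)·P⁻¹ = [[2, 320], [−1, −128]] · [[−2, −5], [1, 2]] = [[316, 630], [−126, −251]].

[[316, 630], [−126, −251]]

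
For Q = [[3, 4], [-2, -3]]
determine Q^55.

Q² = I (check: tr Q = 0 and det Q = -1), so Q^55 = Q since 55 is odd.

[[3, 4], [-2, -3]]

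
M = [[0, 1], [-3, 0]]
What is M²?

[[-3, 0], [0, -3]]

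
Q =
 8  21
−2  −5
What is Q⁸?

[[1786, 5355], [−510, −1529]]

tr Q = 3 and det Q = 2, so the characteristic polynomial is λ² − (3)λ + (2) with roots 1 and 2.
Eigenvectors give P = [[3, −7], [−1, 2]] with P⁻¹ = [[−2, −7], [−1, −3]], and Q = P·diag(1, 2)·P⁻¹.
Then Q⁸ = P·diag(1, 256)·P⁻¹ = [[3, −1792], [−1, 512]] · [[−2, −7], [−1, −3]] = [[1786, 5355], [−510, −1529]].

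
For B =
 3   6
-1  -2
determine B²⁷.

[[3, 6], [-1, -2]]

B² = B (a projection; rank 1, trace 1), so B²⁷ = B.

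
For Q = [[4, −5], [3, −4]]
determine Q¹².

[[1, 0], [0, 1]]

Q² = I (check: tr Q = 0 and det Q = −1), so Q¹² = I since 12 is even.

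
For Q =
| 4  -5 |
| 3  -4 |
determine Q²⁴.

[[1, 0], [0, 1]]

Q² = I (check: tr Q = 0 and det Q = -1), so Q²⁴ = I since 24 is even.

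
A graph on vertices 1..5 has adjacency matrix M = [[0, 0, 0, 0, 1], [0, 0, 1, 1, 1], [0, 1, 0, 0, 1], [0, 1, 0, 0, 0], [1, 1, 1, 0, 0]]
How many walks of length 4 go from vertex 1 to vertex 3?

The number of length-4 walks from vertex 1 to vertex 3 is entry (1,3) of M⁴, where M is the adjacency matrix.
M² = [[1, 1, 1, 0, 0], [1, 3, 1, 0, 1], [1, 1, 2, 1, 1], [0, 0, 1, 1, 1], [0, 1, 1, 1, 3]]
M³ = [[0, 1, 1, 1, 3], [1, 2, 4, 3, 5], [1, 4, 2, 1, 4], [1, 3, 1, 0, 1], [3, 5, 4, 1, 2]]
M⁴ = [[3, 5, 4, 1, 2], [5, 12, 7, 2, 7], [4, 7, 8, 4, 7], [1, 2, 4, 3, 5], [2, 7, 7, 5, 12]]

4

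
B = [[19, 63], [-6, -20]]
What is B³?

tr B = -1 and det B = -2, so the characteristic polynomial is λ² − (-1)λ + (-2) with roots -2 and 1.
Eigenvectors give P = [[3, 7], [-1, -2]] with P⁻¹ = [[-2, -7], [1, 3]], and B = P·diag(-2, 1)·P⁻¹.
Then B³ = P·diag(-8, 1)·P⁻¹ = [[-24, 7], [8, -2]] · [[-2, -7], [1, 3]] = [[55, 189], [-18, -62]].

[[55, 189], [-18, -62]]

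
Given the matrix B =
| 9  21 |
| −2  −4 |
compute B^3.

[[141, 399], [−38, −106]]

tr B = 5 and det B = 6, so the characteristic polynomial is λ² − (5)λ + (6) with roots 3 and 2.
Eigenvectors give P = [[7, 3], [−2, −1]] with P⁻¹ = [[1, 3], [−2, −7]], and B = P·diag(3, 2)·P⁻¹.
Then B^3 = P·diag(27, 8)·P⁻¹ = [[189, 24], [−54, −8]] · [[1, 3], [−2, −7]] = [[141, 399], [−38, −106]].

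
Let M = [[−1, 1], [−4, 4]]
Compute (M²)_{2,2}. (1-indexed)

12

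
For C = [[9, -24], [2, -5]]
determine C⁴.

[[321, -960], [80, -239]]

tr C = 4 and det C = 3, so the characteristic polynomial is λ² − (4)λ + (3) with roots 3 and 1.
Eigenvectors give P = [[4, 3], [1, 1]] with P⁻¹ = [[1, -3], [-1, 4]], and C = P·diag(3, 1)·P⁻¹.
Then C⁴ = P·diag(81, 1)·P⁻¹ = [[324, 3], [81, 1]] · [[1, -3], [-1, 4]] = [[321, -960], [80, -239]].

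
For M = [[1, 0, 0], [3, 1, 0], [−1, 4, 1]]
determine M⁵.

M = I + N where N = [[0, 0, 0], [3, 0, 0], [−1, 4, 0]] is strictly lower-triangular, so N³ = 0.
(I + N)⁵ = I + 5·N + 10·N² = [[1, 0, 0], [15, 1, 0], [115, 20, 1]].

[[1, 0, 0], [15, 1, 0], [115, 20, 1]]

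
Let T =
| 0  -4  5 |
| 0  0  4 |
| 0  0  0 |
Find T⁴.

[[0, 0, 0], [0, 0, 0], [0, 0, 0]]

T is strictly triangular, hence nilpotent: T³ = 0, so T⁴ = 0.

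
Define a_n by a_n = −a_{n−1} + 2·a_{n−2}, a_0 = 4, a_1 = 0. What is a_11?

−2728

With companion matrix T = [[−1, 2], [1, 0]], [a_n, a_{n−1}]ᵀ = T·[a_{n−1}, a_{n−2}]ᵀ, so [a_11, a_10]ᵀ = T¹⁰·[a_1, a_0]ᵀ.
T¹⁰ = [[683, −682], [−341, 342]], giving [a_11, a_10]ᵀ = [[−2728], [1368]].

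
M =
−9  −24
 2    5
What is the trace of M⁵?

tr M = −4 and det M = 3, so the characteristic polynomial is λ² − (−4)λ + (3) with roots −3 and −1.
Eigenvectors give P = [[−4, 3], [1, −1]] with P⁻¹ = [[−1, −3], [−1, −4]], and M = P·diag(−3, −1)·P⁻¹.
Then M⁵ = P·diag(−243, −1)·P⁻¹ = [[972, −3], [−243, 1]] · [[−1, −3], [−1, −4]] = [[−969, −2904], [242, 725]].

−244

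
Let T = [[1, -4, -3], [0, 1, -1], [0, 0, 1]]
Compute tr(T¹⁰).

3

T = I + N where N = [[0, -4, -3], [0, 0, -1], [0, 0, 0]] is strictly upper-triangular, so N³ = 0.
(I + N)¹⁰ = I + 10·N + 45·N² = [[1, -40, 150], [0, 1, -10], [0, 0, 1]].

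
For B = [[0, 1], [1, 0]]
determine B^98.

B² = I (check: tr B = 0 and det B = −1), so B^98 = I since 98 is even.

[[1, 0], [0, 1]]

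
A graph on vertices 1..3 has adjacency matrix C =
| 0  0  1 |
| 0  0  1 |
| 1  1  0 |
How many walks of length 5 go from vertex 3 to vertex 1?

4

The number of length-5 walks from vertex 3 to vertex 1 is entry (3,1) of C^5, where C is the adjacency matrix.
C^2 = [[1, 1, 0], [1, 1, 0], [0, 0, 2]]
C^3 = [[0, 0, 2], [0, 0, 2], [2, 2, 0]]
C^4 = [[2, 2, 0], [2, 2, 0], [0, 0, 4]]
C^5 = [[0, 0, 4], [0, 0, 4], [4, 4, 0]]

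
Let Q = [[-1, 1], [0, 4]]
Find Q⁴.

Q² = [[1, 3], [0, 16]]
Q³ = [[-1, 13], [0, 64]]
Q⁴ = [[1, 51], [0, 256]]

[[1, 51], [0, 256]]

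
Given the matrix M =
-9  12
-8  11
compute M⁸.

tr M = 2 and det M = -3, so the characteristic polynomial is λ² − (2)λ + (-3) with roots -1 and 3.
Eigenvectors give P = [[3, -1], [2, -1]] with P⁻¹ = [[1, -1], [2, -3]], and M = P·diag(-1, 3)·P⁻¹.
Then M⁸ = P·diag(1, 6561)·P⁻¹ = [[3, -6561], [2, -6561]] · [[1, -1], [2, -3]] = [[-13119, 19680], [-13120, 19681]].

[[-13119, 19680], [-13120, 19681]]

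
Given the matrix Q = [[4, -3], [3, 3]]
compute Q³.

Q² = [[7, -21], [21, 0]]
Q³ = [[-35, -84], [84, -63]]

[[-35, -84], [84, -63]]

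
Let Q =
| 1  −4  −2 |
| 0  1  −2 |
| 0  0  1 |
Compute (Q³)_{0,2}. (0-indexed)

Q = I + N where N = [[0, −4, −2], [0, 0, −2], [0, 0, 0]] is strictly upper-triangular, so N³ = 0.
(I + N)³ = I + 3·N + 3·N² = [[1, −12, 18], [0, 1, −6], [0, 0, 1]].

18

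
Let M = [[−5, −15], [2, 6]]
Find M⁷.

[[−5, −15], [2, 6]]

M² = M (a projection; rank 1, trace 1), so M⁷ = M.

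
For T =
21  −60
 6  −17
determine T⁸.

[[65601, −196800], [19680, −59039]]

tr T = 4 and det T = 3, so the characteristic polynomial is λ² − (4)λ + (3) with roots 1 and 3.
Eigenvectors give P = [[3, 10], [1, 3]] with P⁻¹ = [[−3, 10], [1, −3]], and T = P·diag(1, 3)·P⁻¹.
Then T⁸ = P·diag(1, 6561)·P⁻¹ = [[3, 65610], [1, 19683]] · [[−3, 10], [1, −3]] = [[65601, −196800], [19680, −59039]].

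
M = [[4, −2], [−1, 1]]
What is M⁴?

M² = [[18, −10], [−5, 3]]
M³ = [[82, −46], [−23, 13]]
M⁴ = [[374, −210], [−105, 59]]

[[374, −210], [−105, 59]]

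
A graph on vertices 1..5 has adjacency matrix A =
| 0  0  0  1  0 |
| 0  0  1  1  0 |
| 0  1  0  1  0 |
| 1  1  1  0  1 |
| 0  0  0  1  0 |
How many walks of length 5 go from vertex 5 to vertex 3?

The number of length-5 walks from vertex 5 to vertex 3 is entry (5,3) of A⁵, where A is the adjacency matrix.
A² = [[1, 1, 1, 0, 1], [1, 2, 1, 1, 1], [1, 1, 2, 1, 1], [0, 1, 1, 4, 0], [1, 1, 1, 0, 1]]
A³ = [[0, 1, 1, 4, 0], [1, 2, 3, 5, 1], [1, 3, 2, 5, 1], [4, 5, 5, 2, 4], [0, 1, 1, 4, 0]]
A⁴ = [[4, 5, 5, 2, 4], [5, 8, 7, 7, 5], [5, 7, 8, 7, 5], [2, 7, 7, 18, 2], [4, 5, 5, 2, 4]]
A⁵ = [[2, 7, 7, 18, 2], [7, 14, 15, 25, 7], [7, 15, 14, 25, 7], [18, 25, 25, 18, 18], [2, 7, 7, 18, 2]]

7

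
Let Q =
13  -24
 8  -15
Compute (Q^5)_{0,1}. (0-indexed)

-1464

tr Q = -2 and det Q = -3, so the characteristic polynomial is λ² − (-2)λ + (-3) with roots 1 and -3.
Eigenvectors give P = [[2, -3], [1, -2]] with P⁻¹ = [[2, -3], [1, -2]], and Q = P·diag(1, -3)·P⁻¹.
Then Q^5 = P·diag(1, -243)·P⁻¹ = [[2, 729], [1, 486]] · [[2, -3], [1, -2]] = [[733, -1464], [488, -975]].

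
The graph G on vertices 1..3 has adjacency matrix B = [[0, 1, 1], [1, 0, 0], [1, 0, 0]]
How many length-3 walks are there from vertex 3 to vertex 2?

0

The number of length-3 walks from vertex 3 to vertex 2 is entry (3,2) of B³, where B is the adjacency matrix.
B² = [[2, 0, 0], [0, 1, 1], [0, 1, 1]]
B³ = [[0, 2, 2], [2, 0, 0], [2, 0, 0]]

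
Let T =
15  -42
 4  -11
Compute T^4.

tr T = 4 and det T = 3, so the characteristic polynomial is λ² − (4)λ + (3) with roots 1 and 3.
Eigenvectors give P = [[3, 7], [1, 2]] with P⁻¹ = [[-2, 7], [1, -3]], and T = P·diag(1, 3)·P⁻¹.
Then T^4 = P·diag(1, 81)·P⁻¹ = [[3, 567], [1, 162]] · [[-2, 7], [1, -3]] = [[561, -1680], [160, -479]].

[[561, -1680], [160, -479]]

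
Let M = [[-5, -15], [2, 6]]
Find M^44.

[[-5, -15], [2, 6]]

M² = M (a projection; rank 1, trace 1), so M^44 = M.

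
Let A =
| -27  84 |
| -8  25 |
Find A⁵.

[[-1707, 5124], [-488, 1465]]

tr A = -2 and det A = -3, so the characteristic polynomial is λ² − (-2)λ + (-3) with roots -3 and 1.
Eigenvectors give P = [[7, 3], [2, 1]] with P⁻¹ = [[1, -3], [-2, 7]], and A = P·diag(-3, 1)·P⁻¹.
Then A⁵ = P·diag(-243, 1)·P⁻¹ = [[-1701, 3], [-486, 1]] · [[1, -3], [-2, 7]] = [[-1707, 5124], [-488, 1465]].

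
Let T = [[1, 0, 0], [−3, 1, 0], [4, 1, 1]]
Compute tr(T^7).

3

T = I + N where N = [[0, 0, 0], [−3, 0, 0], [4, 1, 0]] is strictly lower-triangular, so N^3 = 0.
(I + N)^7 = I + 7·N + 21·N^2 = [[1, 0, 0], [−21, 1, 0], [−35, 7, 1]].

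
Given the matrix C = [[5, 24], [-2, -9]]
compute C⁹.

[[59045, 236184], [-19682, -78729]]

tr C = -4 and det C = 3, so the characteristic polynomial is λ² − (-4)λ + (3) with roots -3 and -1.
Eigenvectors give P = [[-3, 4], [1, -1]] with P⁻¹ = [[1, 4], [1, 3]], and C = P·diag(-3, -1)·P⁻¹.
Then C⁹ = P·diag(-19683, -1)·P⁻¹ = [[59049, -4], [-19683, 1]] · [[1, 4], [1, 3]] = [[59045, 236184], [-19682, -78729]].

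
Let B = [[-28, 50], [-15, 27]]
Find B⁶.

[[4054, -6650], [1995, -3261]]

tr B = -1 and det B = -6, so the characteristic polynomial is λ² − (-1)λ + (-6) with roots 2 and -3.
Eigenvectors give P = [[-5, 2], [-3, 1]] with P⁻¹ = [[1, -2], [3, -5]], and B = P·diag(2, -3)·P⁻¹.
Then B⁶ = P·diag(64, 729)·P⁻¹ = [[-320, 1458], [-192, 729]] · [[1, -2], [3, -5]] = [[4054, -6650], [1995, -3261]].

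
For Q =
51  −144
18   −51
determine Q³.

[[459, −1296], [162, −459]]

tr Q = 0 and det Q = −9, so the characteristic polynomial is λ² − (0)λ + (−9) with roots 3 and −3.
Eigenvectors give P = [[−3, −8], [−1, −3]] with P⁻¹ = [[−3, 8], [1, −3]], and Q = P·diag(3, −3)·P⁻¹.
Then Q³ = P·diag(27, −27)·P⁻¹ = [[−81, 216], [−27, 81]] · [[−3, 8], [1, −3]] = [[459, −1296], [162, −459]].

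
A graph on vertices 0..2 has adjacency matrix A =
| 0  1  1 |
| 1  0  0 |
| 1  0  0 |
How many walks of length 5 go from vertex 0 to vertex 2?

The number of length-5 walks from vertex 0 to vertex 2 is entry (0,2) of A⁵, where A is the adjacency matrix.
A² = [[2, 0, 0], [0, 1, 1], [0, 1, 1]]
A³ = [[0, 2, 2], [2, 0, 0], [2, 0, 0]]
A⁴ = [[4, 0, 0], [0, 2, 2], [0, 2, 2]]
A⁵ = [[0, 4, 4], [4, 0, 0], [4, 0, 0]]

4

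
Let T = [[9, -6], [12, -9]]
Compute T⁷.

[[6561, -4374], [8748, -6561]]

tr T = 0 and det T = -9, so the characteristic polynomial is λ² − (0)λ + (-9) with roots 3 and -3.
Eigenvectors give P = [[1, -1], [1, -2]] with P⁻¹ = [[2, -1], [1, -1]], and T = P·diag(3, -3)·P⁻¹.
Then T⁷ = P·diag(2187, -2187)·P⁻¹ = [[2187, 2187], [2187, 4374]] · [[2, -1], [1, -1]] = [[6561, -4374], [8748, -6561]].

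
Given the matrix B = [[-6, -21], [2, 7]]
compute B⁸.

B² = B (a projection; rank 1, trace 1), so B⁸ = B.

[[-6, -21], [2, 7]]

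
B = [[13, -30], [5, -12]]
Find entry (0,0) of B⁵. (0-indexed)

793

tr B = 1 and det B = -6, so the characteristic polynomial is λ² − (1)λ + (-6) with roots 3 and -2.
Eigenvectors give P = [[3, 2], [1, 1]] with P⁻¹ = [[1, -2], [-1, 3]], and B = P·diag(3, -2)·P⁻¹.
Then B⁵ = P·diag(243, -32)·P⁻¹ = [[729, -64], [243, -32]] · [[1, -2], [-1, 3]] = [[793, -1650], [275, -582]].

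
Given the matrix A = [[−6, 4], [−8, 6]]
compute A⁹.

tr A = 0 and det A = −4, so the characteristic polynomial is λ² − (0)λ + (−4) with roots −2 and 2.
Eigenvectors give P = [[1, 1], [1, 2]] with P⁻¹ = [[2, −1], [−1, 1]], and A = P·diag(−2, 2)·P⁻¹.
Then A⁹ = P·diag(−512, 512)·P⁻¹ = [[−512, 512], [−512, 1024]] · [[2, −1], [−1, 1]] = [[−1536, 1024], [−2048, 1536]].

[[−1536, 1024], [−2048, 1536]]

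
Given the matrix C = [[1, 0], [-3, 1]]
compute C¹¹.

C = I + N where N = [[0, 0], [-3, 0]] is strictly lower-triangular, so N² = 0.
(I + N)¹¹ = I + 11·N = [[1, 0], [-33, 1]].

[[1, 0], [-33, 1]]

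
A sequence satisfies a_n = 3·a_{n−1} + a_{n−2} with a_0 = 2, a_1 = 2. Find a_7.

With companion matrix M = [[3, 1], [1, 0]], [a_n, a_{n−1}]ᵀ = M·[a_{n−1}, a_{n−2}]ᵀ, so [a_7, a_6]ᵀ = M^6·[a_1, a_0]ᵀ.
M^6 = [[1189, 360], [360, 109]], giving [a_7, a_6]ᵀ = [[3098], [938]].

3098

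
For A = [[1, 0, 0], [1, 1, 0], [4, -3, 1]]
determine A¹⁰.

A = I + N where N = [[0, 0, 0], [1, 0, 0], [4, -3, 0]] is strictly lower-triangular, so N³ = 0.
(I + N)¹⁰ = I + 10·N + 45·N² = [[1, 0, 0], [10, 1, 0], [-95, -30, 1]].

[[1, 0, 0], [10, 1, 0], [-95, -30, 1]]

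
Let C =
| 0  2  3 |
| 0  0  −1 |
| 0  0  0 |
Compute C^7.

C is strictly triangular, hence nilpotent: C^3 = 0, so C^7 = 0.

[[0, 0, 0], [0, 0, 0], [0, 0, 0]]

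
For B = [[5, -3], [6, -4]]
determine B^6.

[[127, -63], [126, -62]]

tr B = 1 and det B = -2, so the characteristic polynomial is λ² − (1)λ + (-2) with roots -1 and 2.
Eigenvectors give P = [[1, -1], [2, -1]] with P⁻¹ = [[-1, 1], [-2, 1]], and B = P·diag(-1, 2)·P⁻¹.
Then B^6 = P·diag(1, 64)·P⁻¹ = [[1, -64], [2, -64]] · [[-1, 1], [-2, 1]] = [[127, -63], [126, -62]].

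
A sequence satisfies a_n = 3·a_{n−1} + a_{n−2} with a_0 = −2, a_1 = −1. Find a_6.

−578

With companion matrix Q = [[3, 1], [1, 0]], [a_n, a_{n−1}]ᵀ = Q·[a_{n−1}, a_{n−2}]ᵀ, so [a_6, a_5]ᵀ = Q⁵·[a_1, a_0]ᵀ.
Q⁵ = [[360, 109], [109, 33]], giving [a_6, a_5]ᵀ = [[−578], [−175]].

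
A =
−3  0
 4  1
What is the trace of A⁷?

tr A = −2 and det A = −3, so the characteristic polynomial is λ² − (−2)λ + (−3) with roots 1 and −3.
Eigenvectors give P = [[0, −1], [1, 1]] with P⁻¹ = [[1, 1], [−1, 0]], and A = P·diag(1, −3)·P⁻¹.
Then A⁷ = P·diag(1, −2187)·P⁻¹ = [[0, 2187], [1, −2187]] · [[1, 1], [−1, 0]] = [[−2187, 0], [2188, 1]].

−2186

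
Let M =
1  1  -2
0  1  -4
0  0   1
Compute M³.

M = I + N where N = [[0, 1, -2], [0, 0, -4], [0, 0, 0]] is strictly upper-triangular, so N³ = 0.
(I + N)³ = I + 3·N + 3·N² = [[1, 3, -18], [0, 1, -12], [0, 0, 1]].

[[1, 3, -18], [0, 1, -12], [0, 0, 1]]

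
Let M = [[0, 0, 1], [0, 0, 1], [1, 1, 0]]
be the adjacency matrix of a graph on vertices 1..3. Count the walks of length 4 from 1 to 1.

The number of length-4 walks from vertex 1 to vertex 1 is entry (1,1) of M⁴, where M is the adjacency matrix.
M² = [[1, 1, 0], [1, 1, 0], [0, 0, 2]]
M³ = [[0, 0, 2], [0, 0, 2], [2, 2, 0]]
M⁴ = [[2, 2, 0], [2, 2, 0], [0, 0, 4]]

2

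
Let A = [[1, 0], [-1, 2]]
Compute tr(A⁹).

tr A = 3 and det A = 2, so the characteristic polynomial is λ² − (3)λ + (2) with roots 2 and 1.
Eigenvectors give P = [[0, 1], [-1, 1]] with P⁻¹ = [[1, -1], [1, 0]], and A = P·diag(2, 1)·P⁻¹.
Then A⁹ = P·diag(512, 1)·P⁻¹ = [[0, 1], [-512, 1]] · [[1, -1], [1, 0]] = [[1, 0], [-511, 512]].

513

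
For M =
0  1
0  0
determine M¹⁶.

M is strictly triangular, hence nilpotent: M² = 0, so M¹⁶ = 0.

[[0, 0], [0, 0]]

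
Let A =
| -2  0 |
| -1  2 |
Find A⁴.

A² = [[4, 0], [0, 4]]
A³ = [[-8, 0], [-4, 8]]
A⁴ = [[16, 0], [0, 16]]

[[16, 0], [0, 16]]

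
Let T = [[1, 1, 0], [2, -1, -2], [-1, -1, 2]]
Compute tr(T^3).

T^2 = [[3, 0, -2], [2, 5, -2], [-5, -2, 6]]
T^3 = [[5, 5, -4], [14, -1, -14], [-15, -9, 16]]

20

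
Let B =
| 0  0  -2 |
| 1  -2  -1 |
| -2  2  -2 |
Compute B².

[[4, -4, 4], [0, 2, 2], [6, -8, 6]]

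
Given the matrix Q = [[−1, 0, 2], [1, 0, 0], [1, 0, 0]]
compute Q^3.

Q^2 = [[3, 0, −2], [−1, 0, 2], [−1, 0, 2]]
Q^3 = [[−5, 0, 6], [3, 0, −2], [3, 0, −2]]

[[−5, 0, 6], [3, 0, −2], [3, 0, −2]]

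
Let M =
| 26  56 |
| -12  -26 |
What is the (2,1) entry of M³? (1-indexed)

-48

tr M = 0 and det M = -4, so the characteristic polynomial is λ² − (0)λ + (-4) with roots -2 and 2.
Eigenvectors give P = [[-2, 7], [1, -3]] with P⁻¹ = [[3, 7], [1, 2]], and M = P·diag(-2, 2)·P⁻¹.
Then M³ = P·diag(-8, 8)·P⁻¹ = [[16, 56], [-8, -24]] · [[3, 7], [1, 2]] = [[104, 224], [-48, -104]].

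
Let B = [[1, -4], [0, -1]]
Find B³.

B² = [[1, 0], [0, 1]]
B³ = [[1, -4], [0, -1]]

[[1, -4], [0, -1]]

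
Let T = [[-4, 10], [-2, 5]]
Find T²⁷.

[[-4, 10], [-2, 5]]

T² = T (a projection; rank 1, trace 1), so T²⁷ = T.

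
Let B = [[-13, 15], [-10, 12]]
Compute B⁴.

tr B = -1 and det B = -6, so the characteristic polynomial is λ² − (-1)λ + (-6) with roots 2 and -3.
Eigenvectors give P = [[1, 3], [1, 2]] with P⁻¹ = [[-2, 3], [1, -1]], and B = P·diag(2, -3)·P⁻¹.
Then B⁴ = P·diag(16, 81)·P⁻¹ = [[16, 243], [16, 162]] · [[-2, 3], [1, -1]] = [[211, -195], [130, -114]].

[[211, -195], [130, -114]]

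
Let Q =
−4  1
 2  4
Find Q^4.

Q^2 = [[18, 0], [0, 18]]
Q^3 = [[−72, 18], [36, 72]]
Q^4 = [[324, 0], [0, 324]]

[[324, 0], [0, 324]]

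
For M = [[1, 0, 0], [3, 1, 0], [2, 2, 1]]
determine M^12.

[[1, 0, 0], [36, 1, 0], [420, 24, 1]]

M = I + N where N = [[0, 0, 0], [3, 0, 0], [2, 2, 0]] is strictly lower-triangular, so N^3 = 0.
(I + N)^12 = I + 12·N + 66·N^2 = [[1, 0, 0], [36, 1, 0], [420, 24, 1]].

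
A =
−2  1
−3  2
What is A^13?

A² = I (check: tr A = 0 and det A = −1), so A^13 = A since 13 is odd.

[[−2, 1], [−3, 2]]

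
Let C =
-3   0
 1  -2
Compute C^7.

tr C = -5 and det C = 6, so the characteristic polynomial is λ² − (-5)λ + (6) with roots -3 and -2.
Eigenvectors give P = [[1, 0], [-1, -1]] with P⁻¹ = [[1, 0], [-1, -1]], and C = P·diag(-3, -2)·P⁻¹.
Then C^7 = P·diag(-2187, -128)·P⁻¹ = [[-2187, 0], [2187, 128]] · [[1, 0], [-1, -1]] = [[-2187, 0], [2059, -128]].

[[-2187, 0], [2059, -128]]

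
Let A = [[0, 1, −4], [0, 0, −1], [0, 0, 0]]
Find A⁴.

[[0, 0, 0], [0, 0, 0], [0, 0, 0]]

A is strictly triangular, hence nilpotent: A³ = 0, so A⁴ = 0.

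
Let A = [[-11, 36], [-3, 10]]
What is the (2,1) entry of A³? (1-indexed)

tr A = -1 and det A = -2, so the characteristic polynomial is λ² − (-1)λ + (-2) with roots 1 and -2.
Eigenvectors give P = [[3, 4], [1, 1]] with P⁻¹ = [[-1, 4], [1, -3]], and A = P·diag(1, -2)·P⁻¹.
Then A³ = P·diag(1, -8)·P⁻¹ = [[3, -32], [1, -8]] · [[-1, 4], [1, -3]] = [[-35, 108], [-9, 28]].

-9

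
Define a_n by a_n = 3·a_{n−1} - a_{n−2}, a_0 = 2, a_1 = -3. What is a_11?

-66663

With companion matrix C = [[3, -1], [1, 0]], [a_n, a_{n−1}]ᵀ = C·[a_{n−1}, a_{n−2}]ᵀ, so [a_11, a_10]ᵀ = C¹⁰·[a_1, a_0]ᵀ.
C¹⁰ = [[17711, -6765], [6765, -2584]], giving [a_11, a_10]ᵀ = [[-66663], [-25463]].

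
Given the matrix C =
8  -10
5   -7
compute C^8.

tr C = 1 and det C = -6, so the characteristic polynomial is λ² − (1)λ + (-6) with roots -2 and 3.
Eigenvectors give P = [[-1, 2], [-1, 1]] with P⁻¹ = [[1, -2], [1, -1]], and C = P·diag(-2, 3)·P⁻¹.
Then C^8 = P·diag(256, 6561)·P⁻¹ = [[-256, 13122], [-256, 6561]] · [[1, -2], [1, -1]] = [[12866, -12610], [6305, -6049]].

[[12866, -12610], [6305, -6049]]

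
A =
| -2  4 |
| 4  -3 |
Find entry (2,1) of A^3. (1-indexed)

A^2 = [[20, -20], [-20, 25]]
A^3 = [[-120, 140], [140, -155]]

140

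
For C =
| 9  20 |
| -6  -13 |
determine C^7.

[[10929, 21860], [-6558, -13117]]

tr C = -4 and det C = 3, so the characteristic polynomial is λ² − (-4)λ + (3) with roots -3 and -1.
Eigenvectors give P = [[5, 2], [-3, -1]] with P⁻¹ = [[-1, -2], [3, 5]], and C = P·diag(-3, -1)·P⁻¹.
Then C^7 = P·diag(-2187, -1)·P⁻¹ = [[-10935, -2], [6561, 1]] · [[-1, -2], [3, 5]] = [[10929, 21860], [-6558, -13117]].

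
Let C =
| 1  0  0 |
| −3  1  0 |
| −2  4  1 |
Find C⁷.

[[1, 0, 0], [−21, 1, 0], [−266, 28, 1]]

C = I + N where N = [[0, 0, 0], [−3, 0, 0], [−2, 4, 0]] is strictly lower-triangular, so N³ = 0.
(I + N)⁷ = I + 7·N + 21·N² = [[1, 0, 0], [−21, 1, 0], [−266, 28, 1]].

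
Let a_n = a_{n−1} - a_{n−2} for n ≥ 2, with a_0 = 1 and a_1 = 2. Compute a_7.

With companion matrix M = [[1, -1], [1, 0]], [a_n, a_{n−1}]ᵀ = M·[a_{n−1}, a_{n−2}]ᵀ, so [a_7, a_6]ᵀ = M^6·[a_1, a_0]ᵀ.
M^6 = [[1, 0], [0, 1]], giving [a_7, a_6]ᵀ = [[2], [1]].

2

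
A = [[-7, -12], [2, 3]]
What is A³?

tr A = -4 and det A = 3, so the characteristic polynomial is λ² − (-4)λ + (3) with roots -1 and -3.
Eigenvectors give P = [[-2, -3], [1, 1]] with P⁻¹ = [[1, 3], [-1, -2]], and A = P·diag(-1, -3)·P⁻¹.
Then A³ = P·diag(-1, -27)·P⁻¹ = [[2, 81], [-1, -27]] · [[1, 3], [-1, -2]] = [[-79, -156], [26, 51]].

[[-79, -156], [26, 51]]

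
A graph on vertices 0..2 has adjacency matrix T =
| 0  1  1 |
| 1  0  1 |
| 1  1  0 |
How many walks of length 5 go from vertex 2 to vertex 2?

The number of length-5 walks from vertex 2 to vertex 2 is entry (2,2) of T⁵, where T is the adjacency matrix.
T² = [[2, 1, 1], [1, 2, 1], [1, 1, 2]]
T³ = [[2, 3, 3], [3, 2, 3], [3, 3, 2]]
T⁴ = [[6, 5, 5], [5, 6, 5], [5, 5, 6]]
T⁵ = [[10, 11, 11], [11, 10, 11], [11, 11, 10]]

10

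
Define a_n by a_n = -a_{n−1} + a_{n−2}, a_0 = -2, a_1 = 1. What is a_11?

With companion matrix Q = [[-1, 1], [1, 0]], [a_n, a_{n−1}]ᵀ = Q·[a_{n−1}, a_{n−2}]ᵀ, so [a_11, a_10]ᵀ = Q^10·[a_1, a_0]ᵀ.
Q^10 = [[89, -55], [-55, 34]], giving [a_11, a_10]ᵀ = [[199], [-123]].

199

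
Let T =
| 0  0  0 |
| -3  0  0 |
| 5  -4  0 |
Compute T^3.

[[0, 0, 0], [0, 0, 0], [0, 0, 0]]

T is strictly triangular, hence nilpotent: T^3 = 0, so T^3 = 0.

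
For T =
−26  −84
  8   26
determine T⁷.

[[−1664, −5376], [512, 1664]]

tr T = 0 and det T = −4, so the characteristic polynomial is λ² − (0)λ + (−4) with roots 2 and −2.
Eigenvectors give P = [[3, 7], [−1, −2]] with P⁻¹ = [[−2, −7], [1, 3]], and T = P·diag(2, −2)·P⁻¹.
Then T⁷ = P·diag(128, −128)·P⁻¹ = [[384, −896], [−128, 256]] · [[−2, −7], [1, 3]] = [[−1664, −5376], [512, 1664]].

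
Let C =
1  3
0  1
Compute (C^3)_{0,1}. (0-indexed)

9

C = I + N where N = [[0, 3], [0, 0]] is strictly upper-triangular, so N^2 = 0.
(I + N)^3 = I + 3·N = [[1, 9], [0, 1]].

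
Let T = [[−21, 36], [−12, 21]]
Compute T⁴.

[[81, 0], [0, 81]]

tr T = 0 and det T = −9, so the characteristic polynomial is λ² − (0)λ + (−9) with roots −3 and 3.
Eigenvectors give P = [[−2, −3], [−1, −2]] with P⁻¹ = [[−2, 3], [1, −2]], and T = P·diag(−3, 3)·P⁻¹.
Then T⁴ = P·diag(81, 81)·P⁻¹ = [[−162, −243], [−81, −162]] · [[−2, 3], [1, −2]] = [[81, 0], [0, 81]].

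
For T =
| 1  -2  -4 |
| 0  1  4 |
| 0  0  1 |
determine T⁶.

T = I + N where N = [[0, -2, -4], [0, 0, 4], [0, 0, 0]] is strictly upper-triangular, so N³ = 0.
(I + N)⁶ = I + 6·N + 15·N² = [[1, -12, -144], [0, 1, 24], [0, 0, 1]].

[[1, -12, -144], [0, 1, 24], [0, 0, 1]]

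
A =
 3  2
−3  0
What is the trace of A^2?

−3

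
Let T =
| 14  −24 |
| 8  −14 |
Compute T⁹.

[[3584, −6144], [2048, −3584]]

tr T = 0 and det T = −4, so the characteristic polynomial is λ² − (0)λ + (−4) with roots −2 and 2.
Eigenvectors give P = [[3, 2], [2, 1]] with P⁻¹ = [[−1, 2], [2, −3]], and T = P·diag(−2, 2)·P⁻¹.
Then T⁹ = P·diag(−512, 512)·P⁻¹ = [[−1536, 1024], [−1024, 512]] · [[−1, 2], [2, −3]] = [[3584, −6144], [2048, −3584]].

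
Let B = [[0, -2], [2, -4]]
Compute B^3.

B^2 = [[-4, 8], [-8, 12]]
B^3 = [[16, -24], [24, -32]]

[[16, -24], [24, -32]]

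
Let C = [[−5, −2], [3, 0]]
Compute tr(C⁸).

tr C = −5 and det C = 6, so the characteristic polynomial is λ² − (−5)λ + (6) with roots −2 and −3.
Eigenvectors give P = [[−2, −1], [3, 1]] with P⁻¹ = [[1, 1], [−3, −2]], and C = P·diag(−2, −3)·P⁻¹.
Then C⁸ = P·diag(256, 6561)·P⁻¹ = [[−512, −6561], [768, 6561]] · [[1, 1], [−3, −2]] = [[19171, 12610], [−18915, −12354]].

6817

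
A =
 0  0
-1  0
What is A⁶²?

A is strictly triangular, hence nilpotent: A² = 0, so A⁶² = 0.

[[0, 0], [0, 0]]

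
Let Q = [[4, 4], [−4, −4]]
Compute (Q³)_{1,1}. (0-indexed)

0

Q² = [[0, 0], [0, 0]]
Q³ = [[0, 0], [0, 0]]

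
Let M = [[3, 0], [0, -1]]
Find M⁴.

[[81, 0], [0, 1]]

M² = [[9, 0], [0, 1]]
M³ = [[27, 0], [0, -1]]
M⁴ = [[81, 0], [0, 1]]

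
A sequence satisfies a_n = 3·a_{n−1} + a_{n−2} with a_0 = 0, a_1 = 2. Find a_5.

With companion matrix Q = [[3, 1], [1, 0]], [a_n, a_{n−1}]ᵀ = Q·[a_{n−1}, a_{n−2}]ᵀ, so [a_5, a_4]ᵀ = Q⁴·[a_1, a_0]ᵀ.
Q⁴ = [[109, 33], [33, 10]], giving [a_5, a_4]ᵀ = [[218], [66]].

218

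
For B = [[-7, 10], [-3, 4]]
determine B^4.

tr B = -3 and det B = 2, so the characteristic polynomial is λ² − (-3)λ + (2) with roots -2 and -1.
Eigenvectors give P = [[2, -5], [1, -3]] with P⁻¹ = [[3, -5], [1, -2]], and B = P·diag(-2, -1)·P⁻¹.
Then B^4 = P·diag(16, 1)·P⁻¹ = [[32, -5], [16, -3]] · [[3, -5], [1, -2]] = [[91, -150], [45, -74]].

[[91, -150], [45, -74]]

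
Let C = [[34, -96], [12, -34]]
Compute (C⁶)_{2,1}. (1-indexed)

0

tr C = 0 and det C = -4, so the characteristic polynomial is λ² − (0)λ + (-4) with roots 2 and -2.
Eigenvectors give P = [[-3, -8], [-1, -3]] with P⁻¹ = [[-3, 8], [1, -3]], and C = P·diag(2, -2)·P⁻¹.
Then C⁶ = P·diag(64, 64)·P⁻¹ = [[-192, -512], [-64, -192]] · [[-3, 8], [1, -3]] = [[64, 0], [0, 64]].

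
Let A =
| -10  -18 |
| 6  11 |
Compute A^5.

[[-100, -198], [66, 131]]

tr A = 1 and det A = -2, so the characteristic polynomial is λ² − (1)λ + (-2) with roots 2 and -1.
Eigenvectors give P = [[-3, -2], [2, 1]] with P⁻¹ = [[1, 2], [-2, -3]], and A = P·diag(2, -1)·P⁻¹.
Then A^5 = P·diag(32, -1)·P⁻¹ = [[-96, 2], [64, -1]] · [[1, 2], [-2, -3]] = [[-100, -198], [66, 131]].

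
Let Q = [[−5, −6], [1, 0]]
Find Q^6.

tr Q = −5 and det Q = 6, so the characteristic polynomial is λ² − (−5)λ + (6) with roots −3 and −2.
Eigenvectors give P = [[3, −2], [−1, 1]] with P⁻¹ = [[1, 2], [1, 3]], and Q = P·diag(−3, −2)·P⁻¹.
Then Q^6 = P·diag(729, 64)·P⁻¹ = [[2187, −128], [−729, 64]] · [[1, 2], [1, 3]] = [[2059, 3990], [−665, −1266]].

[[2059, 3990], [−665, −1266]]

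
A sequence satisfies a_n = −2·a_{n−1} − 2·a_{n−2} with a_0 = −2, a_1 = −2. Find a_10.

128

With companion matrix C = [[−2, −2], [1, 0]], [a_n, a_{n−1}]ᵀ = C·[a_{n−1}, a_{n−2}]ᵀ, so [a_10, a_9]ᵀ = C⁹·[a_1, a_0]ᵀ.
C⁹ = [[−32, −32], [16, 0]], giving [a_10, a_9]ᵀ = [[128], [−32]].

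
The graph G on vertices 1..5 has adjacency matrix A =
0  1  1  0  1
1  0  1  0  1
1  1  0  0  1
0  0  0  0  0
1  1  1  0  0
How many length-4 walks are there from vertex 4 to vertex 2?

The number of length-4 walks from vertex 4 to vertex 2 is entry (4,2) of A⁴, where A is the adjacency matrix.
A² = [[3, 2, 2, 0, 2], [2, 3, 2, 0, 2], [2, 2, 3, 0, 2], [0, 0, 0, 0, 0], [2, 2, 2, 0, 3]]
A³ = [[6, 7, 7, 0, 7], [7, 6, 7, 0, 7], [7, 7, 6, 0, 7], [0, 0, 0, 0, 0], [7, 7, 7, 0, 6]]
A⁴ = [[21, 20, 20, 0, 20], [20, 21, 20, 0, 20], [20, 20, 21, 0, 20], [0, 0, 0, 0, 0], [20, 20, 20, 0, 21]]

0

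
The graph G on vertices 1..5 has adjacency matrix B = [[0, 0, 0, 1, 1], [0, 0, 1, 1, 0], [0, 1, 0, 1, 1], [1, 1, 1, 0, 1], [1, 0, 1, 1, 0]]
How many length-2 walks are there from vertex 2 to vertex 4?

The number of length-2 walks from vertex 2 to vertex 4 is entry (2,4) of B^2, where B is the adjacency matrix.
B^2 = [[2, 1, 2, 1, 1], [1, 2, 1, 1, 2], [2, 1, 3, 2, 1], [1, 1, 2, 4, 2], [1, 2, 1, 2, 3]]

1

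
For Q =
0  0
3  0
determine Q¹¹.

Q is strictly triangular, hence nilpotent: Q² = 0, so Q¹¹ = 0.

[[0, 0], [0, 0]]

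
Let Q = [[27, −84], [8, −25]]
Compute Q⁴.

tr Q = 2 and det Q = −3, so the characteristic polynomial is λ² − (2)λ + (−3) with roots −1 and 3.
Eigenvectors give P = [[3, −7], [1, −2]] with P⁻¹ = [[−2, 7], [−1, 3]], and Q = P·diag(−1, 3)·P⁻¹.
Then Q⁴ = P·diag(1, 81)·P⁻¹ = [[3, −567], [1, −162]] · [[−2, 7], [−1, 3]] = [[561, −1680], [160, −479]].

[[561, −1680], [160, −479]]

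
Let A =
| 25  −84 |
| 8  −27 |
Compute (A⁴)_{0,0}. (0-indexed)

tr A = −2 and det A = −3, so the characteristic polynomial is λ² − (−2)λ + (−3) with roots −3 and 1.
Eigenvectors give P = [[−3, 7], [−1, 2]] with P⁻¹ = [[2, −7], [1, −3]], and A = P·diag(−3, 1)·P⁻¹.
Then A⁴ = P·diag(81, 1)·P⁻¹ = [[−243, 7], [−81, 2]] · [[2, −7], [1, −3]] = [[−479, 1680], [−160, 561]].

−479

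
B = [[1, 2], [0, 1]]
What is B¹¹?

[[1, 22], [0, 1]]

B = I + N where N = [[0, 2], [0, 0]] is strictly upper-triangular, so N² = 0.
(I + N)¹¹ = I + 11·N = [[1, 22], [0, 1]].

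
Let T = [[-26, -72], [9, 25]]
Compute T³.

[[-80, -216], [27, 73]]

tr T = -1 and det T = -2, so the characteristic polynomial is λ² − (-1)λ + (-2) with roots -2 and 1.
Eigenvectors give P = [[-3, -8], [1, 3]] with P⁻¹ = [[-3, -8], [1, 3]], and T = P·diag(-2, 1)·P⁻¹.
Then T³ = P·diag(-8, 1)·P⁻¹ = [[24, -8], [-8, 3]] · [[-3, -8], [1, 3]] = [[-80, -216], [27, 73]].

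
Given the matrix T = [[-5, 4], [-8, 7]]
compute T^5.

tr T = 2 and det T = -3, so the characteristic polynomial is λ² − (2)λ + (-3) with roots -1 and 3.
Eigenvectors give P = [[-1, 1], [-1, 2]] with P⁻¹ = [[-2, 1], [-1, 1]], and T = P·diag(-1, 3)·P⁻¹.
Then T^5 = P·diag(-1, 243)·P⁻¹ = [[1, 243], [1, 486]] · [[-2, 1], [-1, 1]] = [[-245, 244], [-488, 487]].

[[-245, 244], [-488, 487]]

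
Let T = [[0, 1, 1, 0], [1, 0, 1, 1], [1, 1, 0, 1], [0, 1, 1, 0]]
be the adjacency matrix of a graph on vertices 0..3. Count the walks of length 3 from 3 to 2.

5

The number of length-3 walks from vertex 3 to vertex 2 is entry (3,2) of T^3, where T is the adjacency matrix.
T^2 = [[2, 1, 1, 2], [1, 3, 2, 1], [1, 2, 3, 1], [2, 1, 1, 2]]
T^3 = [[2, 5, 5, 2], [5, 4, 5, 5], [5, 5, 4, 5], [2, 5, 5, 2]]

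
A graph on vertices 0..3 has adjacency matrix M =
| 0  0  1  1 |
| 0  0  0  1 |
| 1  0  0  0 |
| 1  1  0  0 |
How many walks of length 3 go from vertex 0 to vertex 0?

The number of length-3 walks from vertex 0 to vertex 0 is entry (0,0) of M^3, where M is the adjacency matrix.
M^2 = [[2, 1, 0, 0], [1, 1, 0, 0], [0, 0, 1, 1], [0, 0, 1, 2]]
M^3 = [[0, 0, 2, 3], [0, 0, 1, 2], [2, 1, 0, 0], [3, 2, 0, 0]]

0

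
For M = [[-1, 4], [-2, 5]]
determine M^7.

[[-2185, 4372], [-2186, 4373]]

tr M = 4 and det M = 3, so the characteristic polynomial is λ² − (4)λ + (3) with roots 3 and 1.
Eigenvectors give P = [[1, 2], [1, 1]] with P⁻¹ = [[-1, 2], [1, -1]], and M = P·diag(3, 1)·P⁻¹.
Then M^7 = P·diag(2187, 1)·P⁻¹ = [[2187, 2], [2187, 1]] · [[-1, 2], [1, -1]] = [[-2185, 4372], [-2186, 4373]].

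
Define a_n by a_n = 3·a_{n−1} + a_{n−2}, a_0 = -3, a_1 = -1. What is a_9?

With companion matrix M = [[3, 1], [1, 0]], [a_n, a_{n−1}]ᵀ = M·[a_{n−1}, a_{n−2}]ᵀ, so [a_9, a_8]ᵀ = M⁸·[a_1, a_0]ᵀ.
M⁸ = [[12970, 3927], [3927, 1189]], giving [a_9, a_8]ᵀ = [[-24751], [-7494]].

-24751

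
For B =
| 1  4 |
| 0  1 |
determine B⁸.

B = I + N where N = [[0, 4], [0, 0]] is strictly upper-triangular, so N² = 0.
(I + N)⁸ = I + 8·N = [[1, 32], [0, 1]].

[[1, 32], [0, 1]]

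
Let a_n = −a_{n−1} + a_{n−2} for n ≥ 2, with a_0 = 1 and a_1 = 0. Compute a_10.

With companion matrix C = [[−1, 1], [1, 0]], [a_n, a_{n−1}]ᵀ = C·[a_{n−1}, a_{n−2}]ᵀ, so [a_10, a_9]ᵀ = C⁹·[a_1, a_0]ᵀ.
C⁹ = [[−55, 34], [34, −21]], giving [a_10, a_9]ᵀ = [[34], [−21]].

34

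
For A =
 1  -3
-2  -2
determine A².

[[7, 3], [2, 10]]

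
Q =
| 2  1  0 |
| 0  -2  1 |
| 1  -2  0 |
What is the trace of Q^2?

4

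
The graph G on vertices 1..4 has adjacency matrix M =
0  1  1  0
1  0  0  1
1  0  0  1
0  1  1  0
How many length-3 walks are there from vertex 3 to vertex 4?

4

The number of length-3 walks from vertex 3 to vertex 4 is entry (3,4) of M³, where M is the adjacency matrix.
M² = [[2, 0, 0, 2], [0, 2, 2, 0], [0, 2, 2, 0], [2, 0, 0, 2]]
M³ = [[0, 4, 4, 0], [4, 0, 0, 4], [4, 0, 0, 4], [0, 4, 4, 0]]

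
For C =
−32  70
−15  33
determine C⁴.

tr C = 1 and det C = −6, so the characteristic polynomial is λ² − (1)λ + (−6) with roots −2 and 3.
Eigenvectors give P = [[7, −2], [3, −1]] with P⁻¹ = [[1, −2], [3, −7]], and C = P·diag(−2, 3)·P⁻¹.
Then C⁴ = P·diag(16, 81)·P⁻¹ = [[112, −162], [48, −81]] · [[1, −2], [3, −7]] = [[−374, 910], [−195, 471]].

[[−374, 910], [−195, 471]]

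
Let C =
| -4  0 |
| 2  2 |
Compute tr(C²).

20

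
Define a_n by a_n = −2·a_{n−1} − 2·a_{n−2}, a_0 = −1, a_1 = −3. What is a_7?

With companion matrix A = [[−2, −2], [1, 0]], [a_n, a_{n−1}]ᵀ = A·[a_{n−1}, a_{n−2}]ᵀ, so [a_7, a_6]ᵀ = A⁶·[a_1, a_0]ᵀ.
A⁶ = [[−8, −16], [8, 8]], giving [a_7, a_6]ᵀ = [[40], [−32]].

40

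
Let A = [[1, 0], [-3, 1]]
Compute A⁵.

A = I + N where N = [[0, 0], [-3, 0]] is strictly lower-triangular, so N² = 0.
(I + N)⁵ = I + 5·N = [[1, 0], [-15, 1]].

[[1, 0], [-15, 1]]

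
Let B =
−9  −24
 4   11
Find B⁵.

[[−489, −1464], [244, 731]]

tr B = 2 and det B = −3, so the characteristic polynomial is λ² − (2)λ + (−3) with roots −1 and 3.
Eigenvectors give P = [[3, −2], [−1, 1]] with P⁻¹ = [[1, 2], [1, 3]], and B = P·diag(−1, 3)·P⁻¹.
Then B⁵ = P·diag(−1, 243)·P⁻¹ = [[−3, −486], [1, 243]] · [[1, 2], [1, 3]] = [[−489, −1464], [244, 731]].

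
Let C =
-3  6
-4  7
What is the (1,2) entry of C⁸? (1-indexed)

19680

tr C = 4 and det C = 3, so the characteristic polynomial is λ² − (4)λ + (3) with roots 1 and 3.
Eigenvectors give P = [[-3, 1], [-2, 1]] with P⁻¹ = [[-1, 1], [-2, 3]], and C = P·diag(1, 3)·P⁻¹.
Then C⁸ = P·diag(1, 6561)·P⁻¹ = [[-3, 6561], [-2, 6561]] · [[-1, 1], [-2, 3]] = [[-13119, 19680], [-13120, 19681]].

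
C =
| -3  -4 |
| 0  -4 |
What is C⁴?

C² = [[9, 28], [0, 16]]
C³ = [[-27, -148], [0, -64]]
C⁴ = [[81, 700], [0, 256]]

[[81, 700], [0, 256]]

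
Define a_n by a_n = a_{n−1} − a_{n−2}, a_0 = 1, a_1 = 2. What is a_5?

With companion matrix B = [[1, −1], [1, 0]], [a_n, a_{n−1}]ᵀ = B·[a_{n−1}, a_{n−2}]ᵀ, so [a_5, a_4]ᵀ = B⁴·[a_1, a_0]ᵀ.
B⁴ = [[−1, 1], [−1, 0]], giving [a_5, a_4]ᵀ = [[−1], [−2]].

−1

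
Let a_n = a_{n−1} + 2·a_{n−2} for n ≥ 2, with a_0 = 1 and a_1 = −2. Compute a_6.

−20

With companion matrix B = [[1, 2], [1, 0]], [a_n, a_{n−1}]ᵀ = B·[a_{n−1}, a_{n−2}]ᵀ, so [a_6, a_5]ᵀ = B⁵·[a_1, a_0]ᵀ.
B⁵ = [[21, 22], [11, 10]], giving [a_6, a_5]ᵀ = [[−20], [−12]].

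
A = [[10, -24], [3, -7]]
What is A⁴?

tr A = 3 and det A = 2, so the characteristic polynomial is λ² − (3)λ + (2) with roots 1 and 2.
Eigenvectors give P = [[8, 3], [3, 1]] with P⁻¹ = [[-1, 3], [3, -8]], and A = P·diag(1, 2)·P⁻¹.
Then A⁴ = P·diag(1, 16)·P⁻¹ = [[8, 48], [3, 16]] · [[-1, 3], [3, -8]] = [[136, -360], [45, -119]].

[[136, -360], [45, -119]]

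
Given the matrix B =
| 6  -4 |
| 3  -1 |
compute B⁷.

[[8364, -8236], [6177, -6049]]

tr B = 5 and det B = 6, so the characteristic polynomial is λ² − (5)λ + (6) with roots 3 and 2.
Eigenvectors give P = [[4, 1], [3, 1]] with P⁻¹ = [[1, -1], [-3, 4]], and B = P·diag(3, 2)·P⁻¹.
Then B⁷ = P·diag(2187, 128)·P⁻¹ = [[8748, 128], [6561, 128]] · [[1, -1], [-3, 4]] = [[8364, -8236], [6177, -6049]].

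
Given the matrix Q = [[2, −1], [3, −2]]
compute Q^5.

Q² = I (check: tr Q = 0 and det Q = −1), so Q^5 = Q since 5 is odd.

[[2, −1], [3, −2]]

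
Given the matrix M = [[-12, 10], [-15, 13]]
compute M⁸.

[[-12354, 12610], [-18915, 19171]]

tr M = 1 and det M = -6, so the characteristic polynomial is λ² − (1)λ + (-6) with roots -2 and 3.
Eigenvectors give P = [[1, -2], [1, -3]] with P⁻¹ = [[3, -2], [1, -1]], and M = P·diag(-2, 3)·P⁻¹.
Then M⁸ = P·diag(256, 6561)·P⁻¹ = [[256, -13122], [256, -19683]] · [[3, -2], [1, -1]] = [[-12354, 12610], [-18915, 19171]].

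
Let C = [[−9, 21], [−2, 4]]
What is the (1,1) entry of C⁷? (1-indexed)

−14541

tr C = −5 and det C = 6, so the characteristic polynomial is λ² − (−5)λ + (6) with roots −2 and −3.
Eigenvectors give P = [[3, 7], [1, 2]] with P⁻¹ = [[−2, 7], [1, −3]], and C = P·diag(−2, −3)·P⁻¹.
Then C⁷ = P·diag(−128, −2187)·P⁻¹ = [[−384, −15309], [−128, −4374]] · [[−2, 7], [1, −3]] = [[−14541, 43239], [−4118, 12226]].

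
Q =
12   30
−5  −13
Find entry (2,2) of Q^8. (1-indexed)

19171

tr Q = −1 and det Q = −6, so the characteristic polynomial is λ² − (−1)λ + (−6) with roots −3 and 2.
Eigenvectors give P = [[2, −3], [−1, 1]] with P⁻¹ = [[−1, −3], [−1, −2]], and Q = P·diag(−3, 2)·P⁻¹.
Then Q^8 = P·diag(6561, 256)·P⁻¹ = [[13122, −768], [−6561, 256]] · [[−1, −3], [−1, −2]] = [[−12354, −37830], [6305, 19171]].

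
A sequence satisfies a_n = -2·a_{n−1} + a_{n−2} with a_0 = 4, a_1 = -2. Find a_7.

-618

With companion matrix C = [[-2, 1], [1, 0]], [a_n, a_{n−1}]ᵀ = C·[a_{n−1}, a_{n−2}]ᵀ, so [a_7, a_6]ᵀ = C⁶·[a_1, a_0]ᵀ.
C⁶ = [[169, -70], [-70, 29]], giving [a_7, a_6]ᵀ = [[-618], [256]].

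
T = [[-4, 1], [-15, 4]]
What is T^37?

[[-4, 1], [-15, 4]]

T² = I (check: tr T = 0 and det T = -1), so T^37 = T since 37 is odd.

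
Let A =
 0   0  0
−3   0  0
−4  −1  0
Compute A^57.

A is strictly triangular, hence nilpotent: A^3 = 0, so A^57 = 0.

[[0, 0, 0], [0, 0, 0], [0, 0, 0]]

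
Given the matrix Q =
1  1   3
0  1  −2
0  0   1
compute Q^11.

[[1, 11, −77], [0, 1, −22], [0, 0, 1]]

Q = I + N where N = [[0, 1, 3], [0, 0, −2], [0, 0, 0]] is strictly upper-triangular, so N^3 = 0.
(I + N)^11 = I + 11·N + 55·N^2 = [[1, 11, −77], [0, 1, −22], [0, 0, 1]].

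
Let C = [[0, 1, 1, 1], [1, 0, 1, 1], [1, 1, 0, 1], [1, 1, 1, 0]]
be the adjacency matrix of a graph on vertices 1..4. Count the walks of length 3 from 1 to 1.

6

The number of length-3 walks from vertex 1 to vertex 1 is entry (1,1) of C^3, where C is the adjacency matrix.
C^2 = [[3, 2, 2, 2], [2, 3, 2, 2], [2, 2, 3, 2], [2, 2, 2, 3]]
C^3 = [[6, 7, 7, 7], [7, 6, 7, 7], [7, 7, 6, 7], [7, 7, 7, 6]]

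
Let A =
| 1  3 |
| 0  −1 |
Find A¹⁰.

[[1, 0], [0, 1]]

A² = I (check: tr A = 0 and det A = −1), so A¹⁰ = I since 10 is even.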